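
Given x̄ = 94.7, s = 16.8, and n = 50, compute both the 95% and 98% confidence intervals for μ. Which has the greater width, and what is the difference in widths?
98% CI is wider by 1.88

df = 49
95% CI: t* = 2.010, (89.92, 99.48), width = 2 · t* · s/√n = 9.55
98% CI: t* = 2.405, (88.99, 100.41), width = 2 · t* · s/√n = 11.43

The 98% CI is wider by 11.43 - 9.55 = 1.88.
Higher confidence requires a wider interval.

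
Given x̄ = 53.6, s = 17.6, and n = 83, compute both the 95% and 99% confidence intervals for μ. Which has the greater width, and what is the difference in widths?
99% CI is wider by 2.51

df = 82
95% CI: t* = 1.989, (49.76, 57.44), width = 2 · t* · s/√n = 7.68
99% CI: t* = 2.637, (48.51, 58.69), width = 2 · t* · s/√n = 10.19

The 99% CI is wider by 10.19 - 7.68 = 2.51.
Higher confidence requires a wider interval.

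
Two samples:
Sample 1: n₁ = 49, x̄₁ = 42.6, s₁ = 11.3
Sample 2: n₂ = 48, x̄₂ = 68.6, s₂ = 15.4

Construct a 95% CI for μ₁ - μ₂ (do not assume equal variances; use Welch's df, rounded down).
(-31.46, -20.54)

Difference: x̄₁ - x̄₂ = -26.00
SE = √(s₁²/n₁ + s₂²/n₂) = √(11.3²/49 + 15.4²/48) = 2.7471
df = 86.18 → 86 (Welch–Satterthwaite, rounded down)
t* = 1.988

CI: -26.00 ± 1.988 · 2.7471 = -26.00 ± 5.46 = (-31.46, -20.54)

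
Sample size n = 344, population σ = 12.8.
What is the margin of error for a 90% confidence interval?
Margin of error = 1.14

Margin of error = z* · σ/√n
= 1.645 · 12.8/√344
= 1.645 · 12.8/18.5472
= 1.14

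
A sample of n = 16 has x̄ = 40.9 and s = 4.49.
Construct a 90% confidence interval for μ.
(38.93, 42.87)

t-interval (σ unknown):
df = n - 1 = 15
t* = 1.753 for 90% confidence

Margin of error = t* · s/√n = 1.753 · 4.49/√16 = 1.97

CI: (38.93, 42.87)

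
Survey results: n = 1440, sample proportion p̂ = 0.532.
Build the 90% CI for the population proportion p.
(0.510, 0.554)

Proportion CI:
SE = √(p̂(1-p̂)/n) = √(0.532 · 0.468 / 1440) = 0.01315

z* = 1.645
Margin = z* · SE = 1.645 · 0.01315 = 0.0216

CI: 0.532 ± 0.0216 = (0.510, 0.554)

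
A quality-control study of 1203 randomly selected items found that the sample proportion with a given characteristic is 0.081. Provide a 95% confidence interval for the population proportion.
(0.066, 0.096)

Proportion CI:
SE = √(p̂(1-p̂)/n) = √(0.081 · 0.919 / 1203) = 0.00787

z* = 1.960
Margin = z* · SE = 1.960 · 0.00787 = 0.0154

CI: 0.081 ± 0.0154 = (0.066, 0.096)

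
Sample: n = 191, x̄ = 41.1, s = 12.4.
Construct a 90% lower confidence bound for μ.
μ ≥ 39.95

Lower bound (one-sided):
t* = 1.286 (one-sided for 90%)
Lower bound = x̄ - t* · s/√n = 41.1 - 1.286 · 12.4/√191 = 39.95

We are 90% confident that μ ≥ 39.95.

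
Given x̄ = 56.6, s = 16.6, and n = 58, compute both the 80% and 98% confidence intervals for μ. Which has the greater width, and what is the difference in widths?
98% CI is wider by 4.79

df = 57
80% CI: t* = 1.297, (53.77, 59.43), width = 2 · t* · s/√n = 5.65
98% CI: t* = 2.394, (51.38, 61.82), width = 2 · t* · s/√n = 10.44

The 98% CI is wider by 10.44 - 5.65 = 4.79.
Higher confidence requires a wider interval.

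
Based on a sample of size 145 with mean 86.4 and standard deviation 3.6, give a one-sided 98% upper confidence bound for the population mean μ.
μ ≤ 87.02

Upper bound (one-sided):
t* = 2.073 (one-sided for 98%)
Upper bound = x̄ + t* · s/√n = 86.4 + 2.073 · 3.6/√145 = 87.02

We are 98% confident that μ ≤ 87.02.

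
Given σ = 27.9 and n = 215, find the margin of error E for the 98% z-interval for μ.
Margin of error = 4.43

Margin of error = z* · σ/√n
= 2.326 · 27.9/√215
= 2.326 · 27.9/14.6629
= 4.43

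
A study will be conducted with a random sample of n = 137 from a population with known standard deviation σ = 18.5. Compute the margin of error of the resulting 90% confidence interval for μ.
Margin of error = 2.60

Margin of error = z* · σ/√n
= 1.645 · 18.5/√137
= 1.645 · 18.5/11.7047
= 2.60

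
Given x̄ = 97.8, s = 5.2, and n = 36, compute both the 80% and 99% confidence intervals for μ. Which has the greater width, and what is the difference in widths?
99% CI is wider by 2.46

df = 35
80% CI: t* = 1.306, (96.67, 98.93), width = 2 · t* · s/√n = 2.26
99% CI: t* = 2.724, (95.44, 100.16), width = 2 · t* · s/√n = 4.72

The 99% CI is wider by 4.72 - 2.26 = 2.46.
Higher confidence requires a wider interval.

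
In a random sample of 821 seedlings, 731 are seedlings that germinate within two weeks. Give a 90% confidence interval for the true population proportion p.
(0.872, 0.908)

Proportion CI:
p̂ = 731/821 = 0.89038
SE = √(p̂(1-p̂)/n) = √(0.89038 · 0.10962 / 821) = 0.01090

z* = 1.645
Margin = z* · SE = 1.645 · 0.01090 = 0.0179

CI: 0.89038 ± 0.0179 = (0.872, 0.908)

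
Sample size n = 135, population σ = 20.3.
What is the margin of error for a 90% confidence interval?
Margin of error = 2.87

Margin of error = z* · σ/√n
= 1.645 · 20.3/√135
= 1.645 · 20.3/11.6190
= 2.87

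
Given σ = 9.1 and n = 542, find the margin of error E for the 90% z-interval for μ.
Margin of error = 0.64

Margin of error = z* · σ/√n
= 1.645 · 9.1/√542
= 1.645 · 9.1/23.2809
= 0.64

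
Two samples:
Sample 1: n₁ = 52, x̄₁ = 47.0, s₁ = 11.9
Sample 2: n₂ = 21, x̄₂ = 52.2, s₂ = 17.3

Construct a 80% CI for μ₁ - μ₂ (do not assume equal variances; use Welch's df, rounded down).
(-10.61, 0.21)

Difference: x̄₁ - x̄₂ = -5.20
SE = √(s₁²/n₁ + s₂²/n₂) = √(11.9²/52 + 17.3²/21) = 4.1201
df = 27.97 → 27 (Welch–Satterthwaite, rounded down)
t* = 1.314

CI: -5.20 ± 1.314 · 4.1201 = -5.20 ± 5.41 = (-10.61, 0.21)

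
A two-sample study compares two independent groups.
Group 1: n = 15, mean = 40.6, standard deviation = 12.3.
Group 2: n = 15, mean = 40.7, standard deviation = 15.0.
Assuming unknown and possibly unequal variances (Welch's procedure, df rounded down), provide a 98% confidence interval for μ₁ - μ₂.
(-12.52, 12.32)

Difference: x̄₁ - x̄₂ = -0.10
SE = √(s₁²/n₁ + s₂²/n₂) = √(12.3²/15 + 15.0²/15) = 5.0086
df = 26.97 → 26 (Welch–Satterthwaite, rounded down)
t* = 2.479

CI: -0.10 ± 2.479 · 5.0086 = -0.10 ± 12.42 = (-12.52, 12.32)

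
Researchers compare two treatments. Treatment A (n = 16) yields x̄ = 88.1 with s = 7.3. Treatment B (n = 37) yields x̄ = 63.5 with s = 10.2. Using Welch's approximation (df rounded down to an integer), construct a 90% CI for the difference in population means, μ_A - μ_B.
(20.42, 28.78)

Difference: x̄₁ - x̄₂ = 24.60
SE = √(s₁²/n₁ + s₂²/n₂) = √(7.3²/16 + 10.2²/37) = 2.4784
df = 39.34 → 39 (Welch–Satterthwaite, rounded down)
t* = 1.685

CI: 24.60 ± 1.685 · 2.4784 = 24.60 ± 4.18 = (20.42, 28.78)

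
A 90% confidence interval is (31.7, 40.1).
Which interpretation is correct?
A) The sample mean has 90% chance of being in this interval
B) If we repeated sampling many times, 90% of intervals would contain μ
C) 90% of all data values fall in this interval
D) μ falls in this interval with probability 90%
B

A) Wrong — x̄ is observed and sits in the interval by construction.
B) Correct — this is the frequentist long-run coverage interpretation.
C) Wrong — a CI is about the parameter μ, not individual data values.
D) Wrong — μ is fixed; the randomness lives in the interval, not in μ.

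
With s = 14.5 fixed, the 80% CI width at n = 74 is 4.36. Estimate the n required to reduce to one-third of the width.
n ≈ 666

CI width ∝ 1/√n
To reduce width by factor 3, need √n to grow by 3 → need 3² = 9 times as many samples.

Current: n = 74, width = 4.36
New: n = 666, width ≈ 1.44

Width reduced by factor of 4.36/1.44 = 3.03.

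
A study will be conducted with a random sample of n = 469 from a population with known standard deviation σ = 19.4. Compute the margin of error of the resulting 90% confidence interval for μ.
Margin of error = 1.47

Margin of error = z* · σ/√n
= 1.645 · 19.4/√469
= 1.645 · 19.4/21.6564
= 1.47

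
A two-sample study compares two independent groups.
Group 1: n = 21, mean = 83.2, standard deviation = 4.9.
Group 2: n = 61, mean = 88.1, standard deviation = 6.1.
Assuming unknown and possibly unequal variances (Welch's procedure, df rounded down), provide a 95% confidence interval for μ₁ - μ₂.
(-7.57, -2.23)

Difference: x̄₁ - x̄₂ = -4.90
SE = √(s₁²/n₁ + s₂²/n₂) = √(4.9²/21 + 6.1²/61) = 1.3241
df = 42.96 → 42 (Welch–Satterthwaite, rounded down)
t* = 2.018

CI: -4.90 ± 2.018 · 1.3241 = -4.90 ± 2.67 = (-7.57, -2.23)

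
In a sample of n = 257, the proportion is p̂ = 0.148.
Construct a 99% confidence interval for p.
(0.091, 0.205)

Proportion CI:
SE = √(p̂(1-p̂)/n) = √(0.148 · 0.852 / 257) = 0.02215

z* = 2.576
Margin = z* · SE = 2.576 · 0.02215 = 0.0571

CI: 0.148 ± 0.0571 = (0.091, 0.205)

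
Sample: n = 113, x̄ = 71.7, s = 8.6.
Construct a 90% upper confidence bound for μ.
μ ≤ 72.74

Upper bound (one-sided):
t* = 1.289 (one-sided for 90%)
Upper bound = x̄ + t* · s/√n = 71.7 + 1.289 · 8.6/√113 = 72.74

We are 90% confident that μ ≤ 72.74.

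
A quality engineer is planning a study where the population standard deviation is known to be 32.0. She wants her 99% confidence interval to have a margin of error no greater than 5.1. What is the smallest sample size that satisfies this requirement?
n ≥ 262

For margin E ≤ 5.1:
n ≥ (z* · σ / E)²
n ≥ (2.576 · 32.0 / 5.1)²
n ≥ 261.25

Minimum n = 262 (rounding up)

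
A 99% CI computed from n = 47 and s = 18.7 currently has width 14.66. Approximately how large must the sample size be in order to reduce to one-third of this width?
n ≈ 423

CI width ∝ 1/√n
To reduce width by factor 3, need √n to grow by 3 → need 3² = 9 times as many samples.

Current: n = 47, width = 14.66
New: n = 423, width ≈ 4.71

Width reduced by factor of 14.66/4.71 = 3.11.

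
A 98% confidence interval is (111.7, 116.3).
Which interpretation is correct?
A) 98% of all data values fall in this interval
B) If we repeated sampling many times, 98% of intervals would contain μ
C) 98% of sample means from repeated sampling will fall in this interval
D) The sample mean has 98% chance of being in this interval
B

A) Wrong — a CI is about the parameter μ, not individual data values.
B) Correct — this is the frequentist long-run coverage interpretation.
C) Wrong — coverage applies to intervals containing μ, not to future x̄ values.
D) Wrong — x̄ is observed and sits in the interval by construction.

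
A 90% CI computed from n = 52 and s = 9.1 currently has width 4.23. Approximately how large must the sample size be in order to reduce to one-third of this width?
n ≈ 468

CI width ∝ 1/√n
To reduce width by factor 3, need √n to grow by 3 → need 3² = 9 times as many samples.

Current: n = 52, width = 4.23
New: n = 468, width ≈ 1.39

Width reduced by factor of 4.23/1.39 = 3.04.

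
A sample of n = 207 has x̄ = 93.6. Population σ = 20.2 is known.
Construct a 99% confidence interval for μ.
(89.98, 97.22)

z-interval (σ known):
z* = 2.576 for 99% confidence

Margin of error = z* · σ/√n = 2.576 · 20.2/√207 = 3.62

CI: (93.6 - 3.62, 93.6 + 3.62) = (89.98, 97.22)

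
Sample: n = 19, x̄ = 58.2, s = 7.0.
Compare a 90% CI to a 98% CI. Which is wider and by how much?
98% CI is wider by 2.63

df = 18
90% CI: t* = 1.734, (55.42, 60.98), width = 2 · t* · s/√n = 5.57
98% CI: t* = 2.552, (54.10, 62.30), width = 2 · t* · s/√n = 8.20

The 98% CI is wider by 8.20 - 5.57 = 2.63.
Higher confidence requires a wider interval.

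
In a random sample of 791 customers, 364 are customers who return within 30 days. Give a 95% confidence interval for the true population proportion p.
(0.425, 0.495)

Proportion CI:
p̂ = 364/791 = 0.46018
SE = √(p̂(1-p̂)/n) = √(0.46018 · 0.53982 / 791) = 0.01772

z* = 1.960
Margin = z* · SE = 1.960 · 0.01772 = 0.0347

CI: 0.46018 ± 0.0347 = (0.425, 0.495)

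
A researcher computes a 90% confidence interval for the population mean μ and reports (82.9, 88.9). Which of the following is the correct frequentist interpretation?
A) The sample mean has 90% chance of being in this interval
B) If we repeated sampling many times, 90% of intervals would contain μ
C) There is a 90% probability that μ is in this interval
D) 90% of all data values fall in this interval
B

A) Wrong — x̄ is observed and sits in the interval by construction.
B) Correct — this is the frequentist long-run coverage interpretation.
C) Wrong — μ is fixed; the randomness lives in the interval, not in μ.
D) Wrong — a CI is about the parameter μ, not individual data values.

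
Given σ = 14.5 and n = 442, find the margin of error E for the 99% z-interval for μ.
Margin of error = 1.78

Margin of error = z* · σ/√n
= 2.576 · 14.5/√442
= 2.576 · 14.5/21.0238
= 1.78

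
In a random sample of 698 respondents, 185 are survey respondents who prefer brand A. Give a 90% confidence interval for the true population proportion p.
(0.238, 0.293)

Proportion CI:
p̂ = 185/698 = 0.26504
SE = √(p̂(1-p̂)/n) = √(0.26504 · 0.73496 / 698) = 0.01671

z* = 1.645
Margin = z* · SE = 1.645 · 0.01671 = 0.0275

CI: 0.26504 ± 0.0275 = (0.238, 0.293)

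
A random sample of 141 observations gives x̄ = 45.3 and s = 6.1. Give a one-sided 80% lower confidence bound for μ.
μ ≥ 44.87

Lower bound (one-sided):
t* = 0.844 (one-sided for 80%)
Lower bound = x̄ - t* · s/√n = 45.3 - 0.844 · 6.1/√141 = 44.87

We are 80% confident that μ ≥ 44.87.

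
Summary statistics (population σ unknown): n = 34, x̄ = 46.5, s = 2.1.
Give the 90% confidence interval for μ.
(45.89, 47.11)

t-interval (σ unknown):
df = n - 1 = 33
t* = 1.692 for 90% confidence

Margin of error = t* · s/√n = 1.692 · 2.1/√34 = 0.61

CI: (45.89, 47.11)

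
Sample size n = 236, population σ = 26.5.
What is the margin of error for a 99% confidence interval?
Margin of error = 4.44

Margin of error = z* · σ/√n
= 2.576 · 26.5/√236
= 2.576 · 26.5/15.3623
= 4.44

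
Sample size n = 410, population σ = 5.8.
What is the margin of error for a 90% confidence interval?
Margin of error = 0.47

Margin of error = z* · σ/√n
= 1.645 · 5.8/√410
= 1.645 · 5.8/20.2485
= 0.47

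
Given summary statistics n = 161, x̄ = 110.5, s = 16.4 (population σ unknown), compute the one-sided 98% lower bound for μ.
μ ≥ 107.82

Lower bound (one-sided):
t* = 2.071 (one-sided for 98%)
Lower bound = x̄ - t* · s/√n = 110.5 - 2.071 · 16.4/√161 = 107.82

We are 98% confident that μ ≥ 107.82.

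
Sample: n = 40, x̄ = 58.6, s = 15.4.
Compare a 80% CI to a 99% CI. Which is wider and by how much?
99% CI is wider by 6.84

df = 39
80% CI: t* = 1.304, (55.42, 61.78), width = 2 · t* · s/√n = 6.35
99% CI: t* = 2.708, (52.01, 65.19), width = 2 · t* · s/√n = 13.19

The 99% CI is wider by 13.19 - 6.35 = 6.84.
Higher confidence requires a wider interval.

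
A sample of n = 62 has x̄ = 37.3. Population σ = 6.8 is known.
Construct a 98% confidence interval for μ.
(35.29, 39.31)

z-interval (σ known):
z* = 2.326 for 98% confidence

Margin of error = z* · σ/√n = 2.326 · 6.8/√62 = 2.01

CI: (37.3 - 2.01, 37.3 + 2.01) = (35.29, 39.31)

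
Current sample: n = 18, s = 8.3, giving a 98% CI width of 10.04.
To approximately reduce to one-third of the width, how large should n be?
n ≈ 162

CI width ∝ 1/√n
To reduce width by factor 3, need √n to grow by 3 → need 3² = 9 times as many samples.

Current: n = 18, width = 10.04
New: n = 162, width ≈ 3.06

Width reduced by factor of 10.04/3.06 = 3.28.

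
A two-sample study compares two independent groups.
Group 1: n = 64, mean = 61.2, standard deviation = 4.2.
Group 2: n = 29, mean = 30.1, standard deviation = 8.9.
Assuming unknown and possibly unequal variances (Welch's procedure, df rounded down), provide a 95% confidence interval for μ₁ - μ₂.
(27.57, 34.63)

Difference: x̄₁ - x̄₂ = 31.10
SE = √(s₁²/n₁ + s₂²/n₂) = √(4.2²/64 + 8.9²/29) = 1.7341
df = 33.78 → 33 (Welch–Satterthwaite, rounded down)
t* = 2.035

CI: 31.10 ± 2.035 · 1.7341 = 31.10 ± 3.53 = (27.57, 34.63)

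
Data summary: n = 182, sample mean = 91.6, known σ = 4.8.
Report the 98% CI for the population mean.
(90.77, 92.43)

z-interval (σ known):
z* = 2.326 for 98% confidence

Margin of error = z* · σ/√n = 2.326 · 4.8/√182 = 0.83

CI: (91.6 - 0.83, 91.6 + 0.83) = (90.77, 92.43)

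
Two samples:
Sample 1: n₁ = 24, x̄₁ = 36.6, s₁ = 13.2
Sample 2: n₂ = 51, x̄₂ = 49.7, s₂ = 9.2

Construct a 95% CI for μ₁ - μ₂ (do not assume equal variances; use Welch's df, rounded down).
(-19.18, -7.02)

Difference: x̄₁ - x̄₂ = -13.10
SE = √(s₁²/n₁ + s₂²/n₂) = √(13.2²/24 + 9.2²/51) = 2.9866
df = 33.90 → 33 (Welch–Satterthwaite, rounded down)
t* = 2.035

CI: -13.10 ± 2.035 · 2.9866 = -13.10 ± 6.08 = (-19.18, -7.02)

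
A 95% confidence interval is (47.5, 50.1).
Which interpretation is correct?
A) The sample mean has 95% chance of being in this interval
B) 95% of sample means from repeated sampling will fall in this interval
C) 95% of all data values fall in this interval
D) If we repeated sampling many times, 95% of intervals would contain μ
D

A) Wrong — x̄ is observed and sits in the interval by construction.
B) Wrong — coverage applies to intervals containing μ, not to future x̄ values.
C) Wrong — a CI is about the parameter μ, not individual data values.
D) Correct — this is the frequentist long-run coverage interpretation.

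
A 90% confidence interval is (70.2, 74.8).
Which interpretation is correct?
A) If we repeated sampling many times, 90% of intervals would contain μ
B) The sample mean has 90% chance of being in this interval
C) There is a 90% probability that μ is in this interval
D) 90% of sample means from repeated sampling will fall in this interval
A

A) Correct — this is the frequentist long-run coverage interpretation.
B) Wrong — x̄ is observed and sits in the interval by construction.
C) Wrong — μ is fixed; the randomness lives in the interval, not in μ.
D) Wrong — coverage applies to intervals containing μ, not to future x̄ values.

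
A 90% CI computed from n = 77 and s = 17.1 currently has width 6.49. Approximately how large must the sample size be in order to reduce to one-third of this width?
n ≈ 693

CI width ∝ 1/√n
To reduce width by factor 3, need √n to grow by 3 → need 3² = 9 times as many samples.

Current: n = 77, width = 6.49
New: n = 693, width ≈ 2.14

Width reduced by factor of 6.49/2.14 = 3.03.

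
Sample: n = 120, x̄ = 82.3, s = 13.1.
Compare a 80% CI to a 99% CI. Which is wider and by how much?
99% CI is wider by 3.18

df = 119
80% CI: t* = 1.289, (80.76, 83.84), width = 2 · t* · s/√n = 3.08
99% CI: t* = 2.618, (79.17, 85.43), width = 2 · t* · s/√n = 6.26

The 99% CI is wider by 6.26 - 3.08 = 3.18.
Higher confidence requires a wider interval.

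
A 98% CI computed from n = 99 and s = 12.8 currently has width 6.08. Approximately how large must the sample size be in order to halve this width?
n ≈ 396

CI width ∝ 1/√n
To reduce width by factor 2, need √n to grow by 2 → need 2² = 4 times as many samples.

Current: n = 99, width = 6.08
New: n = 396, width ≈ 3.01

Width reduced by factor of 6.08/3.01 = 2.02.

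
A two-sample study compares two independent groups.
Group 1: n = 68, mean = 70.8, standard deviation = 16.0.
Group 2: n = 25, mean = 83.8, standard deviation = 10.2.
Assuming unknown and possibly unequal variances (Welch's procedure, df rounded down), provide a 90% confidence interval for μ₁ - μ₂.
(-17.70, -8.30)

Difference: x̄₁ - x̄₂ = -13.00
SE = √(s₁²/n₁ + s₂²/n₂) = √(16.0²/68 + 10.2²/25) = 2.8154
df = 67.33 → 67 (Welch–Satterthwaite, rounded down)
t* = 1.668

CI: -13.00 ± 1.668 · 2.8154 = -13.00 ± 4.70 = (-17.70, -8.30)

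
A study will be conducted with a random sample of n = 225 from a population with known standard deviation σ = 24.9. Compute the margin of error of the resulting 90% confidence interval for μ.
Margin of error = 2.73

Margin of error = z* · σ/√n
= 1.645 · 24.9/√225
= 1.645 · 24.9/15.0000
= 2.73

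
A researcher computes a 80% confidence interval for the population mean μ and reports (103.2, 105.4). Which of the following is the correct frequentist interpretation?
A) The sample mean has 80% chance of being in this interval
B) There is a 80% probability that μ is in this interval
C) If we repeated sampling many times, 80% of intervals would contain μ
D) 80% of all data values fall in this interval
C

A) Wrong — x̄ is observed and sits in the interval by construction.
B) Wrong — μ is fixed; the randomness lives in the interval, not in μ.
C) Correct — this is the frequentist long-run coverage interpretation.
D) Wrong — a CI is about the parameter μ, not individual data values.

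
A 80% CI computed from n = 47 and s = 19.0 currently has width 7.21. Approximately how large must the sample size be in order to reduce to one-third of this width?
n ≈ 423

CI width ∝ 1/√n
To reduce width by factor 3, need √n to grow by 3 → need 3² = 9 times as many samples.

Current: n = 47, width = 7.21
New: n = 423, width ≈ 2.37

Width reduced by factor of 7.21/2.37 = 3.04.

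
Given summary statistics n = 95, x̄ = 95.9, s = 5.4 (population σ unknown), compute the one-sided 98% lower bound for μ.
μ ≥ 94.75

Lower bound (one-sided):
t* = 2.083 (one-sided for 98%)
Lower bound = x̄ - t* · s/√n = 95.9 - 2.083 · 5.4/√95 = 94.75

We are 98% confident that μ ≥ 94.75.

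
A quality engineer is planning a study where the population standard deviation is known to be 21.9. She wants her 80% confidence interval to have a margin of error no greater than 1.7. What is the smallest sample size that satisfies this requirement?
n ≥ 273

For margin E ≤ 1.7:
n ≥ (z* · σ / E)²
n ≥ (1.282 · 21.9 / 1.7)²
n ≥ 272.75

Minimum n = 273 (rounding up)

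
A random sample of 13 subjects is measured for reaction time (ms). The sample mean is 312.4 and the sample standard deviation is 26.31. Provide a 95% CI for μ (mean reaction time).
(296.50, 328.30)

t-interval (σ unknown):
df = n - 1 = 12
t* = 2.179 for 95% confidence

Margin of error = t* · s/√n = 2.179 · 26.31/√13 = 15.90

CI: (296.50, 328.30)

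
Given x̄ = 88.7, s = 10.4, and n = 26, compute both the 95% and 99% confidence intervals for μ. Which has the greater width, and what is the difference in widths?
99% CI is wider by 2.97

df = 25
95% CI: t* = 2.060, (84.50, 92.90), width = 2 · t* · s/√n = 8.40
99% CI: t* = 2.787, (83.02, 94.38), width = 2 · t* · s/√n = 11.37

The 99% CI is wider by 11.37 - 8.40 = 2.97.
Higher confidence requires a wider interval.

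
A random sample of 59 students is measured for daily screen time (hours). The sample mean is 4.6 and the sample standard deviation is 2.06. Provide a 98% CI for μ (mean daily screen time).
(3.96, 5.24)

t-interval (σ unknown):
df = n - 1 = 58
t* = 2.392 for 98% confidence

Margin of error = t* · s/√n = 2.392 · 2.06/√59 = 0.64

CI: (3.96, 5.24)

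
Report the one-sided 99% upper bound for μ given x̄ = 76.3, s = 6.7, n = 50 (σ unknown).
μ ≤ 78.58

Upper bound (one-sided):
t* = 2.405 (one-sided for 99%)
Upper bound = x̄ + t* · s/√n = 76.3 + 2.405 · 6.7/√50 = 78.58

We are 99% confident that μ ≤ 78.58.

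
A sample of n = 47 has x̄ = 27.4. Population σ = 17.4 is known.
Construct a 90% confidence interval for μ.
(23.22, 31.58)

z-interval (σ known):
z* = 1.645 for 90% confidence

Margin of error = z* · σ/√n = 1.645 · 17.4/√47 = 4.18

CI: (27.4 - 4.18, 27.4 + 4.18) = (23.22, 31.58)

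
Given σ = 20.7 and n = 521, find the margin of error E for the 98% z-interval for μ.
Margin of error = 2.11

Margin of error = z* · σ/√n
= 2.326 · 20.7/√521
= 2.326 · 20.7/22.8254
= 2.11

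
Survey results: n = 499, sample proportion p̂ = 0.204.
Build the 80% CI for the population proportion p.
(0.181, 0.227)

Proportion CI:
SE = √(p̂(1-p̂)/n) = √(0.204 · 0.796 / 499) = 0.01804

z* = 1.282
Margin = z* · SE = 1.282 · 0.01804 = 0.0231

CI: 0.204 ± 0.0231 = (0.181, 0.227)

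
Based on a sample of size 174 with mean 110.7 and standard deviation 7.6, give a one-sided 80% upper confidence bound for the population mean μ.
μ ≤ 111.19

Upper bound (one-sided):
t* = 0.844 (one-sided for 80%)
Upper bound = x̄ + t* · s/√n = 110.7 + 0.844 · 7.6/√174 = 111.19

We are 80% confident that μ ≤ 111.19.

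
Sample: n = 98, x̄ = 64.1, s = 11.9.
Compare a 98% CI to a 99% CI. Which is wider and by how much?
99% CI is wider by 0.63

df = 97
98% CI: t* = 2.365, (61.26, 66.94), width = 2 · t* · s/√n = 5.69
99% CI: t* = 2.627, (60.94, 67.26), width = 2 · t* · s/√n = 6.32

The 99% CI is wider by 6.32 - 5.69 = 0.63.
Higher confidence requires a wider interval.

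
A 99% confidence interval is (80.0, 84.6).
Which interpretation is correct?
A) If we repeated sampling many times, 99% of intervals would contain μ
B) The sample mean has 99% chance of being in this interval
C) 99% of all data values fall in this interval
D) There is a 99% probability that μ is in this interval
A

A) Correct — this is the frequentist long-run coverage interpretation.
B) Wrong — x̄ is observed and sits in the interval by construction.
C) Wrong — a CI is about the parameter μ, not individual data values.
D) Wrong — μ is fixed; the randomness lives in the interval, not in μ.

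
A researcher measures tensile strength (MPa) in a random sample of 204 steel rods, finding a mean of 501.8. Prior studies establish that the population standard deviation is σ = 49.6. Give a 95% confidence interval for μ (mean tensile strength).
(494.99, 508.61)

z-interval (σ known):
z* = 1.960 for 95% confidence

Margin of error = z* · σ/√n = 1.960 · 49.6/√204 = 6.81

CI: (501.8 - 6.81, 501.8 + 6.81) = (494.99, 508.61)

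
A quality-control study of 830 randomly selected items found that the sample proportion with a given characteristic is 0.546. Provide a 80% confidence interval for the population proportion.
(0.524, 0.568)

Proportion CI:
SE = √(p̂(1-p̂)/n) = √(0.546 · 0.454 / 830) = 0.01728

z* = 1.282
Margin = z* · SE = 1.282 · 0.01728 = 0.0222

CI: 0.546 ± 0.0222 = (0.524, 0.568)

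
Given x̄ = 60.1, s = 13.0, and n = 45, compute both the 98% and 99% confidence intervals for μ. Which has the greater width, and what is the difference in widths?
99% CI is wider by 1.07

df = 44
98% CI: t* = 2.414, (55.42, 64.78), width = 2 · t* · s/√n = 9.36
99% CI: t* = 2.692, (54.88, 65.32), width = 2 · t* · s/√n = 10.43

The 99% CI is wider by 10.43 - 9.36 = 1.07.
Higher confidence requires a wider interval.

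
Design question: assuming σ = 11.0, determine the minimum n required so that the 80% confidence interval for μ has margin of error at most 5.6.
n ≥ 7

For margin E ≤ 5.6:
n ≥ (z* · σ / E)²
n ≥ (1.282 · 11.0 / 5.6)²
n ≥ 6.34

Minimum n = 7 (rounding up)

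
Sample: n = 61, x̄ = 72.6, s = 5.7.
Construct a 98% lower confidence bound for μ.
μ ≥ 71.07

Lower bound (one-sided):
t* = 2.099 (one-sided for 98%)
Lower bound = x̄ - t* · s/√n = 72.6 - 2.099 · 5.7/√61 = 71.07

We are 98% confident that μ ≥ 71.07.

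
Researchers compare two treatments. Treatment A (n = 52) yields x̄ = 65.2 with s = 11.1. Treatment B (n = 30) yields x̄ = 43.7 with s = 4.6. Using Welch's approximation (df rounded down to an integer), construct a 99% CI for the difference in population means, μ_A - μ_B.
(16.86, 26.14)

Difference: x̄₁ - x̄₂ = 21.50
SE = √(s₁²/n₁ + s₂²/n₂) = √(11.1²/52 + 4.6²/30) = 1.7535
df = 74.30 → 74 (Welch–Satterthwaite, rounded down)
t* = 2.644

CI: 21.50 ± 2.644 · 1.7535 = 21.50 ± 4.64 = (16.86, 26.14)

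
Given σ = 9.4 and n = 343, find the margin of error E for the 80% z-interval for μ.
Margin of error = 0.65

Margin of error = z* · σ/√n
= 1.282 · 9.4/√343
= 1.282 · 9.4/18.5203
= 0.65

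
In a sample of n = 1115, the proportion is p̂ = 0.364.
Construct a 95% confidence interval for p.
(0.336, 0.392)

Proportion CI:
SE = √(p̂(1-p̂)/n) = √(0.364 · 0.636 / 1115) = 0.01441

z* = 1.960
Margin = z* · SE = 1.960 · 0.01441 = 0.0282

CI: 0.364 ± 0.0282 = (0.336, 0.392)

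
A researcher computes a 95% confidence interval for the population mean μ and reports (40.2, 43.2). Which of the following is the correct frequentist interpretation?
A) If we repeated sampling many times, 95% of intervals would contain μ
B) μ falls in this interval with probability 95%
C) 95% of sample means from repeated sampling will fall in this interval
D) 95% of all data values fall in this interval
A

A) Correct — this is the frequentist long-run coverage interpretation.
B) Wrong — μ is fixed; the randomness lives in the interval, not in μ.
C) Wrong — coverage applies to intervals containing μ, not to future x̄ values.
D) Wrong — a CI is about the parameter μ, not individual data values.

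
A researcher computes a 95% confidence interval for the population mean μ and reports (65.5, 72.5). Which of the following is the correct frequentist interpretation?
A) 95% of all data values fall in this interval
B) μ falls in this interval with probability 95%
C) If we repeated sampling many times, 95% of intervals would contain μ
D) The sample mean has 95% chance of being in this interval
C

A) Wrong — a CI is about the parameter μ, not individual data values.
B) Wrong — μ is fixed; the randomness lives in the interval, not in μ.
C) Correct — this is the frequentist long-run coverage interpretation.
D) Wrong — x̄ is observed and sits in the interval by construction.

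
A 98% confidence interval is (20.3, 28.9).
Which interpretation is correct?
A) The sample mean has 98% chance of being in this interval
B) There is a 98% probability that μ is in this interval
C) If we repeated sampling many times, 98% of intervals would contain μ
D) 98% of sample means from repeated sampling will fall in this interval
C

A) Wrong — x̄ is observed and sits in the interval by construction.
B) Wrong — μ is fixed; the randomness lives in the interval, not in μ.
C) Correct — this is the frequentist long-run coverage interpretation.
D) Wrong — coverage applies to intervals containing μ, not to future x̄ values.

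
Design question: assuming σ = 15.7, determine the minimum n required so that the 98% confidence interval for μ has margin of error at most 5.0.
n ≥ 54

For margin E ≤ 5.0:
n ≥ (z* · σ / E)²
n ≥ (2.326 · 15.7 / 5.0)²
n ≥ 53.34

Minimum n = 54 (rounding up)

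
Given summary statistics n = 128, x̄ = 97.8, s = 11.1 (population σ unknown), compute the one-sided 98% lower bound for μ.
μ ≥ 95.76

Lower bound (one-sided):
t* = 2.075 (one-sided for 98%)
Lower bound = x̄ - t* · s/√n = 97.8 - 2.075 · 11.1/√128 = 95.76

We are 98% confident that μ ≥ 95.76.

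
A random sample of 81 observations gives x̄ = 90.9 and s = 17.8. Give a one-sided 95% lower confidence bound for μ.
μ ≥ 87.61

Lower bound (one-sided):
t* = 1.664 (one-sided for 95%)
Lower bound = x̄ - t* · s/√n = 90.9 - 1.664 · 17.8/√81 = 87.61

We are 95% confident that μ ≥ 87.61.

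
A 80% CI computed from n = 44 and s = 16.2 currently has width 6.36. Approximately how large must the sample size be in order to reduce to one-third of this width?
n ≈ 396

CI width ∝ 1/√n
To reduce width by factor 3, need √n to grow by 3 → need 3² = 9 times as many samples.

Current: n = 44, width = 6.36
New: n = 396, width ≈ 2.09

Width reduced by factor of 6.36/2.09 = 3.04.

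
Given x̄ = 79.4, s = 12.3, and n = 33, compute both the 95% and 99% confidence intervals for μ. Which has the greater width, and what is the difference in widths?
99% CI is wider by 3.00

df = 32
95% CI: t* = 2.037, (75.04, 83.76), width = 2 · t* · s/√n = 8.72
99% CI: t* = 2.738, (73.54, 85.26), width = 2 · t* · s/√n = 11.72

The 99% CI is wider by 11.72 - 8.72 = 3.00.
Higher confidence requires a wider interval.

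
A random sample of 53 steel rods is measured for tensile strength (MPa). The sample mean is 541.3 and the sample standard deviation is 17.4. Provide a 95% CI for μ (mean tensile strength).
(536.50, 546.10)

t-interval (σ unknown):
df = n - 1 = 52
t* = 2.007 for 95% confidence

Margin of error = t* · s/√n = 2.007 · 17.4/√53 = 4.80

CI: (536.50, 546.10)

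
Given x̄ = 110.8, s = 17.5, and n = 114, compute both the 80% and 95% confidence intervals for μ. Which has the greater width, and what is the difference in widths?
95% CI is wider by 2.26

df = 113
80% CI: t* = 1.289, (108.69, 112.91), width = 2 · t* · s/√n = 4.23
95% CI: t* = 1.981, (107.55, 114.05), width = 2 · t* · s/√n = 6.49

The 95% CI is wider by 6.49 - 4.23 = 2.26.
Higher confidence requires a wider interval.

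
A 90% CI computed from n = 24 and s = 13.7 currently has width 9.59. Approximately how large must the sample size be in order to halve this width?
n ≈ 96

CI width ∝ 1/√n
To reduce width by factor 2, need √n to grow by 2 → need 2² = 4 times as many samples.

Current: n = 24, width = 9.59
New: n = 96, width ≈ 4.64

Width reduced by factor of 9.59/4.64 = 2.07.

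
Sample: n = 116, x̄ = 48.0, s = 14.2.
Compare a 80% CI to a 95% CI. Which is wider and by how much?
95% CI is wider by 1.82

df = 115
80% CI: t* = 1.289, (46.30, 49.70), width = 2 · t* · s/√n = 3.40
95% CI: t* = 1.981, (45.39, 50.61), width = 2 · t* · s/√n = 5.22

The 95% CI is wider by 5.22 - 3.40 = 1.82.
Higher confidence requires a wider interval.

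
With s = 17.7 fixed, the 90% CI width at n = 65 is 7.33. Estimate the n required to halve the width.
n ≈ 260

CI width ∝ 1/√n
To reduce width by factor 2, need √n to grow by 2 → need 2² = 4 times as many samples.

Current: n = 65, width = 7.33
New: n = 260, width ≈ 3.62

Width reduced by factor of 7.33/3.62 = 2.02.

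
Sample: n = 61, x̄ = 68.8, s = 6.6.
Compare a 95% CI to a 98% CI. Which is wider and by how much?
98% CI is wider by 0.66

df = 60
95% CI: t* = 2.000, (67.11, 70.49), width = 2 · t* · s/√n = 3.38
98% CI: t* = 2.390, (66.78, 70.82), width = 2 · t* · s/√n = 4.04

The 98% CI is wider by 4.04 - 3.38 = 0.66.
Higher confidence requires a wider interval.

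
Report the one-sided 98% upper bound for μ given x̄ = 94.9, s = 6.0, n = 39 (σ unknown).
μ ≤ 96.94

Upper bound (one-sided):
t* = 2.127 (one-sided for 98%)
Upper bound = x̄ + t* · s/√n = 94.9 + 2.127 · 6.0/√39 = 96.94

We are 98% confident that μ ≤ 96.94.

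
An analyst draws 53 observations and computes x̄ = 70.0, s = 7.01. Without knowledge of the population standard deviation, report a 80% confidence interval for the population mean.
(68.75, 71.25)

t-interval (σ unknown):
df = n - 1 = 52
t* = 1.298 for 80% confidence

Margin of error = t* · s/√n = 1.298 · 7.01/√53 = 1.25

CI: (68.75, 71.25)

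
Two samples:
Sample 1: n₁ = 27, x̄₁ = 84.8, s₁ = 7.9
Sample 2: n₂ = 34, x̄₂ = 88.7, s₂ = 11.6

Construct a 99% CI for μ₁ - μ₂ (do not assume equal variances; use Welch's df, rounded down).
(-10.57, 2.77)

Difference: x̄₁ - x̄₂ = -3.90
SE = √(s₁²/n₁ + s₂²/n₂) = √(7.9²/27 + 11.6²/34) = 2.5038
df = 57.79 → 57 (Welch–Satterthwaite, rounded down)
t* = 2.665

CI: -3.90 ± 2.665 · 2.5038 = -3.90 ± 6.67 = (-10.57, 2.77)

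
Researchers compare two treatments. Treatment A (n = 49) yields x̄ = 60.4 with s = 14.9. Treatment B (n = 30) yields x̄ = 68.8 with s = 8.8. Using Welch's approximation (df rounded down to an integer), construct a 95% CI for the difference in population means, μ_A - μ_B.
(-13.71, -3.09)

Difference: x̄₁ - x̄₂ = -8.40
SE = √(s₁²/n₁ + s₂²/n₂) = √(14.9²/49 + 8.8²/30) = 2.6669
df = 76.94 → 76 (Welch–Satterthwaite, rounded down)
t* = 1.992

CI: -8.40 ± 1.992 · 2.6669 = -8.40 ± 5.31 = (-13.71, -3.09)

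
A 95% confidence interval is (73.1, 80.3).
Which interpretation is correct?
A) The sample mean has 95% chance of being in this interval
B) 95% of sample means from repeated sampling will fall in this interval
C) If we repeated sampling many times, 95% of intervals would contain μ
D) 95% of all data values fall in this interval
C

A) Wrong — x̄ is observed and sits in the interval by construction.
B) Wrong — coverage applies to intervals containing μ, not to future x̄ values.
C) Correct — this is the frequentist long-run coverage interpretation.
D) Wrong — a CI is about the parameter μ, not individual data values.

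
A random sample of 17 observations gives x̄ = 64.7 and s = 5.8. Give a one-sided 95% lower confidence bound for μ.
μ ≥ 62.24

Lower bound (one-sided):
t* = 1.746 (one-sided for 95%)
Lower bound = x̄ - t* · s/√n = 64.7 - 1.746 · 5.8/√17 = 62.24

We are 95% confident that μ ≥ 62.24.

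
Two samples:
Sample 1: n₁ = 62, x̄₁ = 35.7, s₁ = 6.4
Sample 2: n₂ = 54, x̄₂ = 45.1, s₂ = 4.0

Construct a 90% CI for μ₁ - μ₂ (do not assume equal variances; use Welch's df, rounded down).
(-11.02, -7.78)

Difference: x̄₁ - x̄₂ = -9.40
SE = √(s₁²/n₁ + s₂²/n₂) = √(6.4²/62 + 4.0²/54) = 0.9782
df = 103.93 → 103 (Welch–Satterthwaite, rounded down)
t* = 1.660

CI: -9.40 ± 1.660 · 0.9782 = -9.40 ± 1.62 = (-11.02, -7.78)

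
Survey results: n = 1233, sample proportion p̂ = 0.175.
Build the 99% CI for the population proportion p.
(0.147, 0.203)

Proportion CI:
SE = √(p̂(1-p̂)/n) = √(0.175 · 0.825 / 1233) = 0.01082

z* = 2.576
Margin = z* · SE = 2.576 · 0.01082 = 0.0279

CI: 0.175 ± 0.0279 = (0.147, 0.203)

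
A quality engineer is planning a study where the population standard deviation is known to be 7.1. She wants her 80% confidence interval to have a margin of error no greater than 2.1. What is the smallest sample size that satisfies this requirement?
n ≥ 19

For margin E ≤ 2.1:
n ≥ (z* · σ / E)²
n ≥ (1.282 · 7.1 / 2.1)²
n ≥ 18.79

Minimum n = 19 (rounding up)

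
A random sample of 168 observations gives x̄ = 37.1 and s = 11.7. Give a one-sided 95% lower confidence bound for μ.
μ ≥ 35.61

Lower bound (one-sided):
t* = 1.654 (one-sided for 95%)
Lower bound = x̄ - t* · s/√n = 37.1 - 1.654 · 11.7/√168 = 35.61

We are 95% confident that μ ≥ 35.61.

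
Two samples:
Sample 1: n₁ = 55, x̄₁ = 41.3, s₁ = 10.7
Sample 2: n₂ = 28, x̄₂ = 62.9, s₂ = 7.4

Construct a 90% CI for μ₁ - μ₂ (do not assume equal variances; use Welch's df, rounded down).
(-24.95, -18.25)

Difference: x̄₁ - x̄₂ = -21.60
SE = √(s₁²/n₁ + s₂²/n₂) = √(10.7²/55 + 7.4²/28) = 2.0093
df = 73.46 → 73 (Welch–Satterthwaite, rounded down)
t* = 1.666

CI: -21.60 ± 1.666 · 2.0093 = -21.60 ± 3.35 = (-24.95, -18.25)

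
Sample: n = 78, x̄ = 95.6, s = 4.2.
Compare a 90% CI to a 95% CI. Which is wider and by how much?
95% CI is wider by 0.31

df = 77
90% CI: t* = 1.665, (94.81, 96.39), width = 2 · t* · s/√n = 1.58
95% CI: t* = 1.991, (94.65, 96.55), width = 2 · t* · s/√n = 1.89

The 95% CI is wider by 1.89 - 1.58 = 0.31.
Higher confidence requires a wider interval.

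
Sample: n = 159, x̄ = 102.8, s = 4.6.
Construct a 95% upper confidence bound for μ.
μ ≤ 103.40

Upper bound (one-sided):
t* = 1.655 (one-sided for 95%)
Upper bound = x̄ + t* · s/√n = 102.8 + 1.655 · 4.6/√159 = 103.40

We are 95% confident that μ ≤ 103.40.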